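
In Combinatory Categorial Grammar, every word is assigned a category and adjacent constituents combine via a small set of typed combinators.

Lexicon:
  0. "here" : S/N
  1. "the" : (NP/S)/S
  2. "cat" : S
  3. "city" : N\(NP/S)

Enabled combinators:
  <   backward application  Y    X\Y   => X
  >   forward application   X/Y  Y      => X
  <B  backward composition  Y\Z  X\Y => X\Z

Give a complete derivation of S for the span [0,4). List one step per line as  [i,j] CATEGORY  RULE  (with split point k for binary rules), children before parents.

[0,1] S/N  lex  "here"
[1,2] (NP/S)/S  lex  "the"
[2,3] S  lex  "cat"
[1,3] NP/S  >  k=2
[3,4] N\(NP/S)  lex  "city"
[1,4] N  <  k=3
[0,4] S  >  k=1

[0,4] S   >
  [0,1] "here" : S/N
  [1,4] N   <
    [1,3] NP/S   >
      [1,2] "the" : (NP/S)/S
      [2,3] "cat" : S
    [3,4] "city" : N\(NP/S)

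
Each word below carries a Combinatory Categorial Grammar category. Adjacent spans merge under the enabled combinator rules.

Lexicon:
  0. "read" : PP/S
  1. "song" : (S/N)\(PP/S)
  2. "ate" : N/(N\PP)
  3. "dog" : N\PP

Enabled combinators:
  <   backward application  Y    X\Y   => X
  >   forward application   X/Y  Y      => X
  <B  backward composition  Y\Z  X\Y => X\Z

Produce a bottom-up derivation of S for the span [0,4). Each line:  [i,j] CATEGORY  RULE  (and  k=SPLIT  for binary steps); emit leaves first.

[0,4] S   >
  [0,2] S/N   <
    [0,1] "read" : PP/S
    [1,2] "song" : (S/N)\(PP/S)
  [2,4] N   >
    [2,3] "ate" : N/(N\PP)
    [3,4] "dog" : N\PP

[0,1] PP/S  lex  "read"
[1,2] (S/N)\(PP/S)  lex  "song"
[0,2] S/N  <  k=1
[2,3] N/(N\PP)  lex  "ate"
[3,4] N\PP  lex  "dog"
[2,4] N  >  k=3
[0,4] S  >  k=2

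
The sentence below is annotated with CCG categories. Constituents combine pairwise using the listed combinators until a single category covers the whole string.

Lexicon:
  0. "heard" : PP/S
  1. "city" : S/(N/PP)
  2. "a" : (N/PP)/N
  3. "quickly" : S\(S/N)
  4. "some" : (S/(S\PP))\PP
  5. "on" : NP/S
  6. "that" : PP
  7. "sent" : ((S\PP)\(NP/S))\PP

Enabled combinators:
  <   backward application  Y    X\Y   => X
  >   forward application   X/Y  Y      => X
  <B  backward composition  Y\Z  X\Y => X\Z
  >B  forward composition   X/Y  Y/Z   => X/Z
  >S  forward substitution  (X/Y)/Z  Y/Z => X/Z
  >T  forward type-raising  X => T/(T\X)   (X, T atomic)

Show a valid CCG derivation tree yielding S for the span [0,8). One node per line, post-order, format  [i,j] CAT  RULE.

[0,1] PP/S  lex  "heard"
[1,2] S/(N/PP)  lex  "city"
[2,3] (N/PP)/N  lex  "a"
[1,3] S/N  >B  k=2
[3,4] S\(S/N)  lex  "quickly"
[1,4] S  <  k=3
[0,4] PP  >  k=1
[4,5] (S/(S\PP))\PP  lex  "some"
[0,5] S/(S\PP)  <  k=4
[5,6] NP/S  lex  "on"
[6,7] PP  lex  "that"
[7,8] ((S\PP)\(NP/S))\PP  lex  "sent"
[6,8] (S\PP)\(NP/S)  <  k=7
[5,8] S\PP  <  k=6
[0,8] S  >  k=5

[0,8] S   >
  [0,5] S/(S\PP)   <
    [0,4] PP   >
      [0,1] "heard" : PP/S
      [1,4] S   <
        [1,3] S/N   >B
          [1,2] "city" : S/(N/PP)
          [2,3] "a" : (N/PP)/N
        [3,4] "quickly" : S\(S/N)
    [4,5] "some" : (S/(S\PP))\PP
  [5,8] S\PP   <
    [5,6] "on" : NP/S
    [6,8] (S\PP)\(NP/S)   <
      [6,7] "that" : PP
      [7,8] "sent" : ((S\PP)\(NP/S))\PP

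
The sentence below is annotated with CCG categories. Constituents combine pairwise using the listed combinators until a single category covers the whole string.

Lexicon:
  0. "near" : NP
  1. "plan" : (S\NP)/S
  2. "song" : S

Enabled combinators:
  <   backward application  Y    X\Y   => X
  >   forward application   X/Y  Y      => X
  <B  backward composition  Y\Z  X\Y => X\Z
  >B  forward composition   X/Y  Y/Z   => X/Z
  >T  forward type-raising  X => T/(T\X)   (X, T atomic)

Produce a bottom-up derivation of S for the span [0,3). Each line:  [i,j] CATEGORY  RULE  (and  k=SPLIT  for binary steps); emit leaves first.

[0,1] NP  lex  "near"
[1,2] (S\NP)/S  lex  "plan"
[2,3] S  lex  "song"
[1,3] S\NP  >  k=2
[0,3] S  <  k=1

[0,3] S   <
  [0,1] "near" : NP
  [1,3] S\NP   >
    [1,2] "plan" : (S\NP)/S
    [2,3] "song" : S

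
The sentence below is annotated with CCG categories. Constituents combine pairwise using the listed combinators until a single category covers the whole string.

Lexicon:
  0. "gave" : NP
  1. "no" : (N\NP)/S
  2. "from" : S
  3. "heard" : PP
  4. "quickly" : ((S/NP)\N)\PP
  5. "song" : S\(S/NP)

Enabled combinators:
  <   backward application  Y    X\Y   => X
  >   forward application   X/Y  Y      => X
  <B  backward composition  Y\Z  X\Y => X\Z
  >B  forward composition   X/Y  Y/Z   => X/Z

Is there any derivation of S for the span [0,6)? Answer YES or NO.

[0,6] S   <
  [0,3] N   <
    [0,1] "gave" : NP
    [1,3] N\NP   >
      [1,2] "no" : (N\NP)/S
      [2,3] "from" : S
  [3,6] S\N   <B
    [3,5] (S/NP)\N   <
      [3,4] "heard" : PP
      [4,5] "quickly" : ((S/NP)\N)\PP
    [5,6] "song" : S\(S/NP)

YES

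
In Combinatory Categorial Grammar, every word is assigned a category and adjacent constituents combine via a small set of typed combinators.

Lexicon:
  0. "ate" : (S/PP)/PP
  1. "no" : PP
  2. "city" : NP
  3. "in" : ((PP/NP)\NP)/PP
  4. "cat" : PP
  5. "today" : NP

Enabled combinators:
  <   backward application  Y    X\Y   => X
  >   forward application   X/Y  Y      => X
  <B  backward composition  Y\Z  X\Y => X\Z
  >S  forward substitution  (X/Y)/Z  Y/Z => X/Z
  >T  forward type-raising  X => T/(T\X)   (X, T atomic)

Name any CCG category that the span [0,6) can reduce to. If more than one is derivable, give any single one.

S

[0,6] S   >
  [0,2] S/PP   >
    [0,1] "ate" : (S/PP)/PP
    [1,2] "no" : PP
  [2,6] PP   >
    [2,5] PP/NP   <
      [2,3] "city" : NP
      [3,5] (PP/NP)\NP   >
        [3,4] "in" : ((PP/NP)\NP)/PP
        [4,5] "cat" : PP
    [5,6] "today" : NP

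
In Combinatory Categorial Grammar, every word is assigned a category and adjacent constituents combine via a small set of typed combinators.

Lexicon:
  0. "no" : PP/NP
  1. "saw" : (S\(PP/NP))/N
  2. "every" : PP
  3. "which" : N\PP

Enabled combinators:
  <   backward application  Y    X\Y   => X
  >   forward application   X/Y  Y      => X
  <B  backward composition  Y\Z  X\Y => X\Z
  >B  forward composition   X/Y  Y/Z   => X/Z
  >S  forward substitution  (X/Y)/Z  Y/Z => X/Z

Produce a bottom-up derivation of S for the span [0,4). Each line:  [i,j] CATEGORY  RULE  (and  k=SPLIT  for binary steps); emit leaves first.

[0,1] PP/NP  lex  "no"
[1,2] (S\(PP/NP))/N  lex  "saw"
[2,3] PP  lex  "every"
[3,4] N\PP  lex  "which"
[2,4] N  <  k=3
[1,4] S\(PP/NP)  >  k=2
[0,4] S  <  k=1

[0,4] S   <
  [0,1] "no" : PP/NP
  [1,4] S\(PP/NP)   >
    [1,2] "saw" : (S\(PP/NP))/N
    [2,4] N   <
      [2,3] "every" : PP
      [3,4] "which" : N\PP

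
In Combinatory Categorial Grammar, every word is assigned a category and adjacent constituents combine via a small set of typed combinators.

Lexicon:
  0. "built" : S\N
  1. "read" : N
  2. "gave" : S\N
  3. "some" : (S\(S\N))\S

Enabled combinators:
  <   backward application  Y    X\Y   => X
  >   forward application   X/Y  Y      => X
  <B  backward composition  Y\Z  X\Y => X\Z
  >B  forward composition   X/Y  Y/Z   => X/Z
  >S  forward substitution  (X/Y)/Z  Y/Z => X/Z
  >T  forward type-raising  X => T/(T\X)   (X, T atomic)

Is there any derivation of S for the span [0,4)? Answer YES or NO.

YES

[0,4] S   <
  [0,1] "built" : S\N
  [1,4] S\(S\N)   <
    [1,3] S   >
      [1,2] S/(S\N)   >T
        [1,2] "read" : N
      [2,3] "gave" : S\N
    [3,4] "some" : (S\(S\N))\S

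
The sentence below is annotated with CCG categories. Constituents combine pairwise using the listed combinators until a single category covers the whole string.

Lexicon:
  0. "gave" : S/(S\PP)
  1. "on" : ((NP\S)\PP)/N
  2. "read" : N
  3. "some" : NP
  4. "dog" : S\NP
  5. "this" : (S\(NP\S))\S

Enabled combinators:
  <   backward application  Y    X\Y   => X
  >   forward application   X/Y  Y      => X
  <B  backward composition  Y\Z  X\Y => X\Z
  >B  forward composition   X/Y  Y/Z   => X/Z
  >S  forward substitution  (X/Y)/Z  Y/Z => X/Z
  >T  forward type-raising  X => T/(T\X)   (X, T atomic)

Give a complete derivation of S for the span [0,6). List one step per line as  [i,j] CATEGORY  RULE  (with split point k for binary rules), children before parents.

[0,1] S/(S\PP)  lex  "gave"
[1,2] ((NP\S)\PP)/N  lex  "on"
[2,3] N  lex  "read"
[1,3] (NP\S)\PP  >  k=2
[3,4] NP  lex  "some"
[3,4] S/(S\NP)  >T
[4,5] S\NP  lex  "dog"
[3,5] S  >  k=4
[5,6] (S\(NP\S))\S  lex  "this"
[3,6] S\(NP\S)  <  k=5
[1,6] S\PP  <B  k=3
[0,6] S  >  k=1

[0,6] S   >
  [0,1] "gave" : S/(S\PP)
  [1,6] S\PP   <B
    [1,3] (NP\S)\PP   >
      [1,2] "on" : ((NP\S)\PP)/N
      [2,3] "read" : N
    [3,6] S\(NP\S)   <
      [3,5] S   >
        [3,4] S/(S\NP)   >T
          [3,4] "some" : NP
        [4,5] "dog" : S\NP
      [5,6] "this" : (S\(NP\S))\S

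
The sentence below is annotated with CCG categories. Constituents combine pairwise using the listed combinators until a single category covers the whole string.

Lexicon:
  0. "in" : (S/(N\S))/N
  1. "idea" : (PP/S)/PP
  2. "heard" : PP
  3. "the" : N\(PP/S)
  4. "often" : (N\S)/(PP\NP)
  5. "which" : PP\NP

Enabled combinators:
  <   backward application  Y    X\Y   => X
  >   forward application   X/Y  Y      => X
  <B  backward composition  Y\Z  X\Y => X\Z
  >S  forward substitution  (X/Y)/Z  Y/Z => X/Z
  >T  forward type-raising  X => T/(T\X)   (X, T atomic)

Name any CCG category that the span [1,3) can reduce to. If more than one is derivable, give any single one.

PP/S

[0,6] S   >
  [0,4] S/(N\S)   >
    [0,1] "in" : (S/(N\S))/N
    [1,4] N   <
      [1,3] PP/S   >
        [1,2] "idea" : (PP/S)/PP
        [2,3] "heard" : PP
      [3,4] "the" : N\(PP/S)
  [4,6] N\S   >
    [4,5] "often" : (N\S)/(PP\NP)
    [5,6] "which" : PP\NP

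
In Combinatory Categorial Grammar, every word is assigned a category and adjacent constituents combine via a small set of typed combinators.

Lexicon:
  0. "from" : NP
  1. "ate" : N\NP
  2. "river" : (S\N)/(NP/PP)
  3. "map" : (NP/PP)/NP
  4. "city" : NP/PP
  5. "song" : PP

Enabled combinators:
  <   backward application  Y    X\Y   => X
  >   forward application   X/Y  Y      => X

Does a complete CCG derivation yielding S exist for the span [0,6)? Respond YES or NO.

YES

[0,6] S   <
  [0,2] N   <
    [0,1] "from" : NP
    [1,2] "ate" : N\NP
  [2,6] S\N   >
    [2,3] "river" : (S\N)/(NP/PP)
    [3,6] NP/PP   >
      [3,4] "map" : (NP/PP)/NP
      [4,6] NP   >
        [4,5] "city" : NP/PP
        [5,6] "song" : PP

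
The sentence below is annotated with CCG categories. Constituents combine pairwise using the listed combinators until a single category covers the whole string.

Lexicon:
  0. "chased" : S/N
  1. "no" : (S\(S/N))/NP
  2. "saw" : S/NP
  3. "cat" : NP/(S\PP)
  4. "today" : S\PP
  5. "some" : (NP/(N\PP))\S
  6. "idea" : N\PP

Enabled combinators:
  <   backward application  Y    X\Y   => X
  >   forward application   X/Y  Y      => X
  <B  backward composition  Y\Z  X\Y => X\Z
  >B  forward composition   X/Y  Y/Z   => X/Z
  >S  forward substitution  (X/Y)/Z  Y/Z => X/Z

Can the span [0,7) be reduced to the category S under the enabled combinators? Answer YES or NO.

[0,7] S   <
  [0,1] "chased" : S/N
  [1,7] S\(S/N)   >
    [1,2] "no" : (S\(S/N))/NP
    [2,7] NP   >
      [2,6] NP/(N\PP)   <
        [2,5] S   >
          [2,3] "saw" : S/NP
          [3,5] NP   >
            [3,4] "cat" : NP/(S\PP)
            [4,5] "today" : S\PP
        [5,6] "some" : (NP/(N\PP))\S
      [6,7] "idea" : N\PP

YES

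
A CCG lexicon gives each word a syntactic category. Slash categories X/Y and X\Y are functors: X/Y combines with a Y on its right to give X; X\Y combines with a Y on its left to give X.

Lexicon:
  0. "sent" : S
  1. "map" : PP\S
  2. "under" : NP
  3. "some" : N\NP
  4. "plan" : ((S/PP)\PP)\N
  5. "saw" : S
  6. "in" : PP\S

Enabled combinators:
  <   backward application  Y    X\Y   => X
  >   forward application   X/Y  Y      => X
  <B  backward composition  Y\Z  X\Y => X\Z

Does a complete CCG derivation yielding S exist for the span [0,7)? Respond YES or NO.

YES

[0,7] S   >
  [0,5] S/PP   <
    [0,2] PP   <
      [0,1] "sent" : S
      [1,2] "map" : PP\S
    [2,5] (S/PP)\PP   <
      [2,4] N   <
        [2,3] "under" : NP
        [3,4] "some" : N\NP
      [4,5] "plan" : ((S/PP)\PP)\N
  [5,7] PP   <
    [5,6] "saw" : S
    [6,7] "in" : PP\S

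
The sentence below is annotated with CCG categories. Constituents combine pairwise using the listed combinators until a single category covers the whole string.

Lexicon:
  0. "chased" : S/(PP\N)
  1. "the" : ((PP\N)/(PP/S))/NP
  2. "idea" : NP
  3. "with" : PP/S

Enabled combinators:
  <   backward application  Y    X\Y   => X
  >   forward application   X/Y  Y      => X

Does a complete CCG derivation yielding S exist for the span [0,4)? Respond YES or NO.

YES

[0,4] S   >
  [0,1] "chased" : S/(PP\N)
  [1,4] PP\N   >
    [1,3] (PP\N)/(PP/S)   >
      [1,2] "the" : ((PP\N)/(PP/S))/NP
      [2,3] "idea" : NP
    [3,4] "with" : PP/S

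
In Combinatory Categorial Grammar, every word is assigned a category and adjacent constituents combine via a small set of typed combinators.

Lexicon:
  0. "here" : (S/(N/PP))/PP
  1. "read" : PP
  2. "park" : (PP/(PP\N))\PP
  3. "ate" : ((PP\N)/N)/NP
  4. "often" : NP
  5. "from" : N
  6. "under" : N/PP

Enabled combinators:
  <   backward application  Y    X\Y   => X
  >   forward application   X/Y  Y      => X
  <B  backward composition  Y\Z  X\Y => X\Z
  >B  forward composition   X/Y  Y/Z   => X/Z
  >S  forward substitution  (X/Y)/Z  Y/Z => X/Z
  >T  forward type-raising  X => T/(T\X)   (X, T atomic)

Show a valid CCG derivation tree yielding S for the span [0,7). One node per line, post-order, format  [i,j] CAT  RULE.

[0,1] (S/(N/PP))/PP  lex  "here"
[1,2] PP  lex  "read"
[2,3] (PP/(PP\N))\PP  lex  "park"
[1,3] PP/(PP\N)  <  k=2
[3,4] ((PP\N)/N)/NP  lex  "ate"
[4,5] NP  lex  "often"
[3,5] (PP\N)/N  >  k=4
[5,6] N  lex  "from"
[3,6] PP\N  >  k=5
[1,6] PP  >  k=3
[0,6] S/(N/PP)  >  k=1
[6,7] N/PP  lex  "under"
[0,7] S  >  k=6

[0,7] S   >
  [0,6] S/(N/PP)   >
    [0,1] "here" : (S/(N/PP))/PP
    [1,6] PP   >
      [1,3] PP/(PP\N)   <
        [1,2] "read" : PP
        [2,3] "park" : (PP/(PP\N))\PP
      [3,6] PP\N   >
        [3,5] (PP\N)/N   >
          [3,4] "ate" : ((PP\N)/N)/NP
          [4,5] "often" : NP
        [5,6] "from" : N
  [6,7] "under" : N/PP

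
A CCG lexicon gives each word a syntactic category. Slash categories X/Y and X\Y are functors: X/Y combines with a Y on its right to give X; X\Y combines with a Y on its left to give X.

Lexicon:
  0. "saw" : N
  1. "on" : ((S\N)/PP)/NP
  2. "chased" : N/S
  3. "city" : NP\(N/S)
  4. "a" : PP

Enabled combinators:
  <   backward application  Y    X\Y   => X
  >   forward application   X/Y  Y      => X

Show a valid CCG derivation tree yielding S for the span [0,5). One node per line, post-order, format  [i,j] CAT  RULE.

[0,1] N  lex  "saw"
[1,2] ((S\N)/PP)/NP  lex  "on"
[2,3] N/S  lex  "chased"
[3,4] NP\(N/S)  lex  "city"
[2,4] NP  <  k=3
[1,4] (S\N)/PP  >  k=2
[4,5] PP  lex  "a"
[1,5] S\N  >  k=4
[0,5] S  <  k=1

[0,5] S   <
  [0,1] "saw" : N
  [1,5] S\N   >
    [1,4] (S\N)/PP   >
      [1,2] "on" : ((S\N)/PP)/NP
      [2,4] NP   <
        [2,3] "chased" : N/S
        [3,4] "city" : NP\(N/S)
    [4,5] "a" : PP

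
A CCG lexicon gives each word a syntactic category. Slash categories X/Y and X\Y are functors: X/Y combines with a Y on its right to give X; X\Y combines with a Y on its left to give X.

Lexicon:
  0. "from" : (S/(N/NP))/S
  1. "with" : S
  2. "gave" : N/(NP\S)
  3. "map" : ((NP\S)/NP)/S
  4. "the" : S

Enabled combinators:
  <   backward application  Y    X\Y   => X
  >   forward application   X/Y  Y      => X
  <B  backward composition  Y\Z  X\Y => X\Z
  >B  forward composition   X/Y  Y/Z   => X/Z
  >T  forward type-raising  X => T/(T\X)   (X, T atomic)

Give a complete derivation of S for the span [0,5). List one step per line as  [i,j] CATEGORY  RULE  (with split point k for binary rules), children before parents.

[0,1] (S/(N/NP))/S  lex  "from"
[1,2] S  lex  "with"
[0,2] S/(N/NP)  >  k=1
[2,3] N/(NP\S)  lex  "gave"
[3,4] ((NP\S)/NP)/S  lex  "map"
[4,5] S  lex  "the"
[3,5] (NP\S)/NP  >  k=4
[2,5] N/NP  >B  k=3
[0,5] S  >  k=2

[0,5] S   >
  [0,2] S/(N/NP)   >
    [0,1] "from" : (S/(N/NP))/S
    [1,2] "with" : S
  [2,5] N/NP   >B
    [2,3] "gave" : N/(NP\S)
    [3,5] (NP\S)/NP   >
      [3,4] "map" : ((NP\S)/NP)/S
      [4,5] "the" : S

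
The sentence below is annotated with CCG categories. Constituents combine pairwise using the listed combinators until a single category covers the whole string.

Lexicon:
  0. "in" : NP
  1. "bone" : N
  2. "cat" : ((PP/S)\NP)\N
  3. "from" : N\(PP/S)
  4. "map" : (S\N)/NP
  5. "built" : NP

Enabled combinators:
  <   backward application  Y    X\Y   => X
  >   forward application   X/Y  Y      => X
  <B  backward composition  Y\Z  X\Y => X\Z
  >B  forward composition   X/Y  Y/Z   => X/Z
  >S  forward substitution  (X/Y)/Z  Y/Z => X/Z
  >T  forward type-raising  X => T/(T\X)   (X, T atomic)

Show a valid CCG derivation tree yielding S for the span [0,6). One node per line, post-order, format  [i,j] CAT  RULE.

[0,1] NP  lex  "in"
[1,2] N  lex  "bone"
[2,3] ((PP/S)\NP)\N  lex  "cat"
[1,3] (PP/S)\NP  <  k=2
[0,3] PP/S  <  k=1
[3,4] N\(PP/S)  lex  "from"
[0,4] N  <  k=3
[4,5] (S\N)/NP  lex  "map"
[5,6] NP  lex  "built"
[4,6] S\N  >  k=5
[0,6] S  <  k=4

[0,6] S   <
  [0,4] N   <
    [0,3] PP/S   <
      [0,1] "in" : NP
      [1,3] (PP/S)\NP   <
        [1,2] "bone" : N
        [2,3] "cat" : ((PP/S)\NP)\N
    [3,4] "from" : N\(PP/S)
  [4,6] S\N   >
    [4,5] "map" : (S\N)/NP
    [5,6] "built" : NP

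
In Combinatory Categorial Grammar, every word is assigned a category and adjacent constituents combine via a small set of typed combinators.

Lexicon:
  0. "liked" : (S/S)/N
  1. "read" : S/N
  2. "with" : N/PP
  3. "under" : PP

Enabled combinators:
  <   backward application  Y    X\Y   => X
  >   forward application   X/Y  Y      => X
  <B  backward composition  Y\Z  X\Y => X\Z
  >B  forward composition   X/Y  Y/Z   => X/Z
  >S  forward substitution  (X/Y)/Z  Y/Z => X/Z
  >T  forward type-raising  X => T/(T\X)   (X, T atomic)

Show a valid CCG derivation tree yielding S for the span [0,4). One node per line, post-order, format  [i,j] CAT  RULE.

[0,1] (S/S)/N  lex  "liked"
[1,2] S/N  lex  "read"
[0,2] S/N  >S  k=1
[2,3] N/PP  lex  "with"
[3,4] PP  lex  "under"
[2,4] N  >  k=3
[0,4] S  >  k=2

[0,4] S   >
  [0,2] S/N   >S
    [0,1] "liked" : (S/S)/N
    [1,2] "read" : S/N
  [2,4] N   >
    [2,3] "with" : N/PP
    [3,4] "under" : PP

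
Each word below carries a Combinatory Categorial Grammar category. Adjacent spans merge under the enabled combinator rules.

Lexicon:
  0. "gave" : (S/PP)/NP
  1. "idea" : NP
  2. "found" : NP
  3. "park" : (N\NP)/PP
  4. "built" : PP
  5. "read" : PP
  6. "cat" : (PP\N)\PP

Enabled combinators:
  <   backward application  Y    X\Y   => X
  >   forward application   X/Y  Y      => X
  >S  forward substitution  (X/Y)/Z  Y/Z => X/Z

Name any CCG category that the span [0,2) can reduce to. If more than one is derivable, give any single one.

S/PP

[0,7] S   >
  [0,2] S/PP   >
    [0,1] "gave" : (S/PP)/NP
    [1,2] "idea" : NP
  [2,7] PP   <
    [2,5] N   <
      [2,3] "found" : NP
      [3,5] N\NP   >
        [3,4] "park" : (N\NP)/PP
        [4,5] "built" : PP
    [5,7] PP\N   <
      [5,6] "read" : PP
      [6,7] "cat" : (PP\N)\PP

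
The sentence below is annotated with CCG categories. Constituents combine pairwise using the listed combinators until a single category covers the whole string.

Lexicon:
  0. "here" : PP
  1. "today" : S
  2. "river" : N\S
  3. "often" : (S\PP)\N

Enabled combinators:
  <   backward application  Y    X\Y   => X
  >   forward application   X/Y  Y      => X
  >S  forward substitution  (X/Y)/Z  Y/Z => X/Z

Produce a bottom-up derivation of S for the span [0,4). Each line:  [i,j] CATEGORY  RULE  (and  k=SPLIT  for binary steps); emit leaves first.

[0,1] PP  lex  "here"
[1,2] S  lex  "today"
[2,3] N\S  lex  "river"
[1,3] N  <  k=2
[3,4] (S\PP)\N  lex  "often"
[1,4] S\PP  <  k=3
[0,4] S  <  k=1

[0,4] S   <
  [0,1] "here" : PP
  [1,4] S\PP   <
    [1,3] N   <
      [1,2] "today" : S
      [2,3] "river" : N\S
    [3,4] "often" : (S\PP)\N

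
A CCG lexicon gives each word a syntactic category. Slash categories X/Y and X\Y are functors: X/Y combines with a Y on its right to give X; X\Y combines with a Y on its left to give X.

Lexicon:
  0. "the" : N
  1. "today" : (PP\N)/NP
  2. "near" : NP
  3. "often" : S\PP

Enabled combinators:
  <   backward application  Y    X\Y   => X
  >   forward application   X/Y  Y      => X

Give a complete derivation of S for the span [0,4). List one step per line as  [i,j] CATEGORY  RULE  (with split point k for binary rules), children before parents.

[0,1] N  lex  "the"
[1,2] (PP\N)/NP  lex  "today"
[2,3] NP  lex  "near"
[1,3] PP\N  >  k=2
[0,3] PP  <  k=1
[3,4] S\PP  lex  "often"
[0,4] S  <  k=3

[0,4] S   <
  [0,3] PP   <
    [0,1] "the" : N
    [1,3] PP\N   >
      [1,2] "today" : (PP\N)/NP
      [2,3] "near" : NP
  [3,4] "often" : S\PP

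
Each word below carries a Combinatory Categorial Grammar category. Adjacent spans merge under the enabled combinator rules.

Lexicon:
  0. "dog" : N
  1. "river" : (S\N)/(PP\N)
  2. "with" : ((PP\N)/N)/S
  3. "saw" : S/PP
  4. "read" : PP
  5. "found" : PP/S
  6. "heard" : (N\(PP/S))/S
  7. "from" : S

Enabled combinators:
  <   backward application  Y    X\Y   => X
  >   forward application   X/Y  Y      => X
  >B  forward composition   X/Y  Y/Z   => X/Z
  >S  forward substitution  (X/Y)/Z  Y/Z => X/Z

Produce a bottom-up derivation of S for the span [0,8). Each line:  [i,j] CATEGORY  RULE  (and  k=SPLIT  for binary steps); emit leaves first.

[0,8] S   <
  [0,1] "dog" : N
  [1,8] S\N   >
    [1,2] "river" : (S\N)/(PP\N)
    [2,8] PP\N   >
      [2,5] (PP\N)/N   >
        [2,3] "with" : ((PP\N)/N)/S
        [3,5] S   >
          [3,4] "saw" : S/PP
          [4,5] "read" : PP
      [5,8] N   <
        [5,6] "found" : PP/S
        [6,8] N\(PP/S)   >
          [6,7] "heard" : (N\(PP/S))/S
          [7,8] "from" : S

[0,1] N  lex  "dog"
[1,2] (S\N)/(PP\N)  lex  "river"
[2,3] ((PP\N)/N)/S  lex  "with"
[3,4] S/PP  lex  "saw"
[4,5] PP  lex  "read"
[3,5] S  >  k=4
[2,5] (PP\N)/N  >  k=3
[5,6] PP/S  lex  "found"
[6,7] (N\(PP/S))/S  lex  "heard"
[7,8] S  lex  "from"
[6,8] N\(PP/S)  >  k=7
[5,8] N  <  k=6
[2,8] PP\N  >  k=5
[1,8] S\N  >  k=2
[0,8] S  <  k=1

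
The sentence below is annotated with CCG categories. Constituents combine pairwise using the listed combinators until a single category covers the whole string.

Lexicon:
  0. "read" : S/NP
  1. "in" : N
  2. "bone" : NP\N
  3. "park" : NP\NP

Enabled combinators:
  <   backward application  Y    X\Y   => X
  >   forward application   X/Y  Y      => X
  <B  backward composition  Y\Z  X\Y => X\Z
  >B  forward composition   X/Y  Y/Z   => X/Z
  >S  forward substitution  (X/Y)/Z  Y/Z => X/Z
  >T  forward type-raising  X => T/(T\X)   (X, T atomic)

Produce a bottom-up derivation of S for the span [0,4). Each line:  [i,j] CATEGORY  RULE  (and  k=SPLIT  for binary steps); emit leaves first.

[0,1] S/NP  lex  "read"
[1,2] N  lex  "in"
[2,3] NP\N  lex  "bone"
[3,4] NP\NP  lex  "park"
[2,4] NP\N  <B  k=3
[1,4] NP  <  k=2
[0,4] S  >  k=1

[0,4] S   >
  [0,1] "read" : S/NP
  [1,4] NP   <
    [1,2] "in" : N
    [2,4] NP\N   <B
      [2,3] "bone" : NP\N
      [3,4] "park" : NP\NP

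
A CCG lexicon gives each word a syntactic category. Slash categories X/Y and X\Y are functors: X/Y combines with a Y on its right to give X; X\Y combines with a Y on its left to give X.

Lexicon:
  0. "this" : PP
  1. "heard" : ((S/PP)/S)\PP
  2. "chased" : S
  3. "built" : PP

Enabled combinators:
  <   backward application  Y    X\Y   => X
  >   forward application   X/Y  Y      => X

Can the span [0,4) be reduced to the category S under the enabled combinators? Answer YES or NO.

YES

[0,4] S   >
  [0,3] S/PP   >
    [0,2] (S/PP)/S   <
      [0,1] "this" : PP
      [1,2] "heard" : ((S/PP)/S)\PP
    [2,3] "chased" : S
  [3,4] "built" : PP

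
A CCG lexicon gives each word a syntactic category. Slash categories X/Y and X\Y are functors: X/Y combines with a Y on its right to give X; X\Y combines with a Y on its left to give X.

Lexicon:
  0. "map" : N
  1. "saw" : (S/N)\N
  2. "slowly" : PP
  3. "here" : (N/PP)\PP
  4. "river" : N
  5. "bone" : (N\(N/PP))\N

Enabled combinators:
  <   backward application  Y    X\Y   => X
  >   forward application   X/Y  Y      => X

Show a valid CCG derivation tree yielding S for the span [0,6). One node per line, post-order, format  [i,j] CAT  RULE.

[0,1] N  lex  "map"
[1,2] (S/N)\N  lex  "saw"
[0,2] S/N  <  k=1
[2,3] PP  lex  "slowly"
[3,4] (N/PP)\PP  lex  "here"
[2,4] N/PP  <  k=3
[4,5] N  lex  "river"
[5,6] (N\(N/PP))\N  lex  "bone"
[4,6] N\(N/PP)  <  k=5
[2,6] N  <  k=4
[0,6] S  >  k=2

[0,6] S   >
  [0,2] S/N   <
    [0,1] "map" : N
    [1,2] "saw" : (S/N)\N
  [2,6] N   <
    [2,4] N/PP   <
      [2,3] "slowly" : PP
      [3,4] "here" : (N/PP)\PP
    [4,6] N\(N/PP)   <
      [4,5] "river" : N
      [5,6] "bone" : (N\(N/PP))\N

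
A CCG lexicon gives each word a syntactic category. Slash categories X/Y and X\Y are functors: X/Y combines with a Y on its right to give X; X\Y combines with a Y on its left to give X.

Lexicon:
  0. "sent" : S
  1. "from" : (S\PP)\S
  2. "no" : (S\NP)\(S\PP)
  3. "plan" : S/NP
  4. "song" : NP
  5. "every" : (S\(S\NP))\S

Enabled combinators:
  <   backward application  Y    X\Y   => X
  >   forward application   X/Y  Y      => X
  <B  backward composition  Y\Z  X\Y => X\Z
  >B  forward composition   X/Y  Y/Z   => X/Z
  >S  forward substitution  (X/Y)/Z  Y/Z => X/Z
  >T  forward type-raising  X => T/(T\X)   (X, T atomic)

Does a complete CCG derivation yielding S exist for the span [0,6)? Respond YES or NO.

[0,6] S   <
  [0,3] S\NP   <
    [0,2] S\PP   <
      [0,1] "sent" : S
      [1,2] "from" : (S\PP)\S
    [2,3] "no" : (S\NP)\(S\PP)
  [3,6] S\(S\NP)   <
    [3,5] S   >
      [3,4] "plan" : S/NP
      [4,5] "song" : NP
    [5,6] "every" : (S\(S\NP))\S

YES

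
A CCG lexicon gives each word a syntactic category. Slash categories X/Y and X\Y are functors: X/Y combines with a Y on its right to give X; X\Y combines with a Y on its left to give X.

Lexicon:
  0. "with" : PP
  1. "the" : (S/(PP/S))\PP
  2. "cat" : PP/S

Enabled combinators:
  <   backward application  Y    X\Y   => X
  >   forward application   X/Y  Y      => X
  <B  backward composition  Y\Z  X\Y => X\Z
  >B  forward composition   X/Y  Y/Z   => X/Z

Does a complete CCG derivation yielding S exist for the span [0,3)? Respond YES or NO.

[0,3] S   >
  [0,2] S/(PP/S)   <
    [0,1] "with" : PP
    [1,2] "the" : (S/(PP/S))\PP
  [2,3] "cat" : PP/S

YES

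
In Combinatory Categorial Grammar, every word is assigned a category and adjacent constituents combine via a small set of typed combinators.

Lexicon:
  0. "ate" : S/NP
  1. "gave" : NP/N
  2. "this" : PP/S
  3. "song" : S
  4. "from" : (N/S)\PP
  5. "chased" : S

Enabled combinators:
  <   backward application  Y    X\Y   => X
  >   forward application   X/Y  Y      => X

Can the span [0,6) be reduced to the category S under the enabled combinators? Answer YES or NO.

[0,6] S   >
  [0,1] "ate" : S/NP
  [1,6] NP   >
    [1,2] "gave" : NP/N
    [2,6] N   >
      [2,5] N/S   <
        [2,4] PP   >
          [2,3] "this" : PP/S
          [3,4] "song" : S
        [4,5] "from" : (N/S)\PP
      [5,6] "chased" : S

YES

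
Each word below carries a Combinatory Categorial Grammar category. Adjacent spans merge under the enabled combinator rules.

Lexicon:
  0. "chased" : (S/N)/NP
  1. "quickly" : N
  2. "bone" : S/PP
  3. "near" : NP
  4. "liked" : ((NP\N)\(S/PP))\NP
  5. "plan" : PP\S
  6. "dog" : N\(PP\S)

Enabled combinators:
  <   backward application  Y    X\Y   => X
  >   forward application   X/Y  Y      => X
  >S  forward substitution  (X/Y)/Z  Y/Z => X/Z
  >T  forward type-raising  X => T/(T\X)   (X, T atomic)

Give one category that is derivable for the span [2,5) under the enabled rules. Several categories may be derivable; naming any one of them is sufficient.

NP\N

[0,7] S   >
  [0,5] S/N   >
    [0,1] "chased" : (S/N)/NP
    [1,5] NP   <
      [1,2] "quickly" : N
      [2,5] NP\N   <
        [2,3] "bone" : S/PP
        [3,5] (NP\N)\(S/PP)   <
          [3,4] "near" : NP
          [4,5] "liked" : ((NP\N)\(S/PP))\NP
  [5,7] N   <
    [5,6] "plan" : PP\S
    [6,7] "dog" : N\(PP\S)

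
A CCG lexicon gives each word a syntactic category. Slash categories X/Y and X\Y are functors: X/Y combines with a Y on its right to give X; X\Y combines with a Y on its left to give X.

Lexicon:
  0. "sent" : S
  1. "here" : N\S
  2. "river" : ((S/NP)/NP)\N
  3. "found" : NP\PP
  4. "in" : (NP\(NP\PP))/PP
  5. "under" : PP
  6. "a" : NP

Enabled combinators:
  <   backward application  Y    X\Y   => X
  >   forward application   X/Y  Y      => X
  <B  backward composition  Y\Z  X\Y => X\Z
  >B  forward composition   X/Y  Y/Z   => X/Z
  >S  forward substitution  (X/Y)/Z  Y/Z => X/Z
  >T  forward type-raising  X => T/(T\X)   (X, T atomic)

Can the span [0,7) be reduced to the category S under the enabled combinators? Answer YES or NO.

YES

[0,7] S   >
  [0,6] S/NP   >
    [0,3] (S/NP)/NP   <
      [0,2] N   >
        [0,1] N/(N\S)   >T
          [0,1] "sent" : S
        [1,2] "here" : N\S
      [2,3] "river" : ((S/NP)/NP)\N
    [3,6] NP   <
      [3,4] "found" : NP\PP
      [4,6] NP\(NP\PP)   >
        [4,5] "in" : (NP\(NP\PP))/PP
        [5,6] "under" : PP
  [6,7] "a" : NP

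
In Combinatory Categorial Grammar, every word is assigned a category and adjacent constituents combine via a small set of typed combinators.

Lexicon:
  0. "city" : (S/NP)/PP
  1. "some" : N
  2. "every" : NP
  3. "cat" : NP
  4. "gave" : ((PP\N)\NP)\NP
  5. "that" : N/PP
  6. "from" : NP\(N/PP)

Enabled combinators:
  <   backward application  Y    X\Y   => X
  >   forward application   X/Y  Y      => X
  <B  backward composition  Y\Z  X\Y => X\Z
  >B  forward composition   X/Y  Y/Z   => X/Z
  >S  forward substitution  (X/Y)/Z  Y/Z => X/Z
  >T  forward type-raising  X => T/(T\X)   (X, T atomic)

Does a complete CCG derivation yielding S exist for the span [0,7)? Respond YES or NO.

YES

[0,7] S   >
  [0,5] S/NP   >
    [0,1] "city" : (S/NP)/PP
    [1,5] PP   <
      [1,2] "some" : N
      [2,5] PP\N   <
        [2,3] "every" : NP
        [3,5] (PP\N)\NP   <
          [3,4] "cat" : NP
          [4,5] "gave" : ((PP\N)\NP)\NP
  [5,7] NP   <
    [5,6] "that" : N/PP
    [6,7] "from" : NP\(N/PP)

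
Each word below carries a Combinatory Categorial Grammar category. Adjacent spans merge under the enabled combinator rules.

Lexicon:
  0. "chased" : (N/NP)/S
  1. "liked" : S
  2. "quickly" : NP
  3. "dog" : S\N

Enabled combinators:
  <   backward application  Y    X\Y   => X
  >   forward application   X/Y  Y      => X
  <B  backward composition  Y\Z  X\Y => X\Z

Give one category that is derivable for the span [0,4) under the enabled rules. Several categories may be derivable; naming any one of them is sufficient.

[0,4] S   <
  [0,3] N   >
    [0,2] N/NP   >
      [0,1] "chased" : (N/NP)/S
      [1,2] "liked" : S
    [2,3] "quickly" : NP
  [3,4] "dog" : S\N

S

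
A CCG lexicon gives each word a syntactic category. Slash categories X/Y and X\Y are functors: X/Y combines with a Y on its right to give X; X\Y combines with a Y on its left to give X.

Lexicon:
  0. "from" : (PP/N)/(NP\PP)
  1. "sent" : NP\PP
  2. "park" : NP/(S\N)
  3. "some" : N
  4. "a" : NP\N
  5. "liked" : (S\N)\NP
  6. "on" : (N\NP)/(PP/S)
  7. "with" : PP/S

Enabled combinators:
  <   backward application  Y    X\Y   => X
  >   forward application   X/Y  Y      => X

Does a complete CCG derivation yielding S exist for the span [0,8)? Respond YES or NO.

NO

(PP/N)/(NP\PP) NP\PP NP/(S\N) N NP\N (S\N)\NP (N\NP)/(PP/S) PP/S
CKY chart[0,8] = {PP}; S ∉ chart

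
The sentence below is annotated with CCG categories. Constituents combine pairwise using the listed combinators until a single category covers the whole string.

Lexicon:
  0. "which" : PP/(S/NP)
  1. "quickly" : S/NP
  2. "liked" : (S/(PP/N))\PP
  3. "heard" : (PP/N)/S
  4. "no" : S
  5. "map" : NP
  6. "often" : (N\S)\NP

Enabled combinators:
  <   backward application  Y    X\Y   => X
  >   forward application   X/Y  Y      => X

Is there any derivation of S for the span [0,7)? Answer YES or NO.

NO

PP/(S/NP) S/NP (S/(PP/N))\PP (PP/N)/S S NP (N\S)\NP
CKY chart[0,7] = {N}; S ∉ chart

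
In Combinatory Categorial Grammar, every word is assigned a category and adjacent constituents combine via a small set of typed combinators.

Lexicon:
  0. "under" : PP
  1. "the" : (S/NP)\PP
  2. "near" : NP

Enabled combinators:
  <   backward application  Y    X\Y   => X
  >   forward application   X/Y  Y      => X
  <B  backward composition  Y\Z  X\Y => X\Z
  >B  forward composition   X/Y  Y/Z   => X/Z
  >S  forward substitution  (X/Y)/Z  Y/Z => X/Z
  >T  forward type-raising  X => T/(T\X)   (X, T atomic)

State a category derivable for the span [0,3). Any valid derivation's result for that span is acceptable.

S

[0,3] S   >
  [0,2] S/NP   <
    [0,1] "under" : PP
    [1,2] "the" : (S/NP)\PP
  [2,3] "near" : NP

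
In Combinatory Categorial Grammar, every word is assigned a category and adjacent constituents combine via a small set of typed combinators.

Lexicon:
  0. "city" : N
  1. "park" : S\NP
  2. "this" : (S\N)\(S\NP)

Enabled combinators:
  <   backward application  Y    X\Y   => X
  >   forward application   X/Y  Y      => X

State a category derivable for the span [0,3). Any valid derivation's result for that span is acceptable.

[0,3] S   <
  [0,1] "city" : N
  [1,3] S\N   <
    [1,2] "park" : S\NP
    [2,3] "this" : (S\N)\(S\NP)

S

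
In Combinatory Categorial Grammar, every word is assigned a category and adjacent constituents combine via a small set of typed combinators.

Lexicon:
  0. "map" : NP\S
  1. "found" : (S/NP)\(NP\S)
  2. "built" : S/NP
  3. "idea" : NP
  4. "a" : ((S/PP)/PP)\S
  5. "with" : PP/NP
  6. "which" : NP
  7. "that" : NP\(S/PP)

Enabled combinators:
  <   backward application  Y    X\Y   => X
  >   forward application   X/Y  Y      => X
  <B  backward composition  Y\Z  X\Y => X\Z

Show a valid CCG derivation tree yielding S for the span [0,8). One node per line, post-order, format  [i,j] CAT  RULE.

[0,8] S   >
  [0,2] S/NP   <
    [0,1] "map" : NP\S
    [1,2] "found" : (S/NP)\(NP\S)
  [2,8] NP   <
    [2,7] S/PP   >
      [2,5] (S/PP)/PP   <
        [2,4] S   >
          [2,3] "built" : S/NP
          [3,4] "idea" : NP
        [4,5] "a" : ((S/PP)/PP)\S
      [5,7] PP   >
        [5,6] "with" : PP/NP
        [6,7] "which" : NP
    [7,8] "that" : NP\(S/PP)

[0,1] NP\S  lex  "map"
[1,2] (S/NP)\(NP\S)  lex  "found"
[0,2] S/NP  <  k=1
[2,3] S/NP  lex  "built"
[3,4] NP  lex  "idea"
[2,4] S  >  k=3
[4,5] ((S/PP)/PP)\S  lex  "a"
[2,5] (S/PP)/PP  <  k=4
[5,6] PP/NP  lex  "with"
[6,7] NP  lex  "which"
[5,7] PP  >  k=6
[2,7] S/PP  >  k=5
[7,8] NP\(S/PP)  lex  "that"
[2,8] NP  <  k=7
[0,8] S  >  k=2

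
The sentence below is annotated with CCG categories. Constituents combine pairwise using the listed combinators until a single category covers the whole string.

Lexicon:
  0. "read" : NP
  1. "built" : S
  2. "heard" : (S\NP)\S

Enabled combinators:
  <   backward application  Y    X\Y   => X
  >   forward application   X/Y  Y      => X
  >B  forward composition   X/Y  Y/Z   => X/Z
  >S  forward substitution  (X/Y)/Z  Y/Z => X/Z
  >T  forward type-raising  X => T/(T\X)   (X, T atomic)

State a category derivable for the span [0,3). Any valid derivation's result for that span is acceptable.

S

[0,3] S   >
  [0,1] S/(S\NP)   >T
    [0,1] "read" : NP
  [1,3] S\NP   <
    [1,2] "built" : S
    [2,3] "heard" : (S\NP)\S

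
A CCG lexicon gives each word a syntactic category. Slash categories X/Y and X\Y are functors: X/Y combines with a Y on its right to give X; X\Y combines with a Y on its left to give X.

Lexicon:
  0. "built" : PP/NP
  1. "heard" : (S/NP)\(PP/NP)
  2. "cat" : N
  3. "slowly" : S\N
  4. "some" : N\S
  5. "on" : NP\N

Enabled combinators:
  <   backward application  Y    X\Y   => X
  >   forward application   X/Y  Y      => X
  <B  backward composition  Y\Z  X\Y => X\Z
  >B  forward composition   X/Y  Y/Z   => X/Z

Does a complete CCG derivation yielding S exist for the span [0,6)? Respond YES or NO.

YES

[0,6] S   >
  [0,2] S/NP   <
    [0,1] "built" : PP/NP
    [1,2] "heard" : (S/NP)\(PP/NP)
  [2,6] NP   <
    [2,5] N   <
      [2,4] S   <
        [2,3] "cat" : N
        [3,4] "slowly" : S\N
      [4,5] "some" : N\S
    [5,6] "on" : NP\N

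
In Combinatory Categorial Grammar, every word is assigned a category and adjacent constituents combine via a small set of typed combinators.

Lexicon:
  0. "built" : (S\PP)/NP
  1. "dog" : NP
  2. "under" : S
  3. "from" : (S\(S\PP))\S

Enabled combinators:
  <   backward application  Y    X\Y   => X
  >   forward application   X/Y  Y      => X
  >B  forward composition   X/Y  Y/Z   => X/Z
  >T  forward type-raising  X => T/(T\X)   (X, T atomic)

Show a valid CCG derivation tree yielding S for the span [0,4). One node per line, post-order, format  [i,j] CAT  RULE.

[0,4] S   <
  [0,2] S\PP   >
    [0,1] "built" : (S\PP)/NP
    [1,2] "dog" : NP
  [2,4] S\(S\PP)   <
    [2,3] "under" : S
    [3,4] "from" : (S\(S\PP))\S

[0,1] (S\PP)/NP  lex  "built"
[1,2] NP  lex  "dog"
[0,2] S\PP  >  k=1
[2,3] S  lex  "under"
[3,4] (S\(S\PP))\S  lex  "from"
[2,4] S\(S\PP)  <  k=3
[0,4] S  <  k=2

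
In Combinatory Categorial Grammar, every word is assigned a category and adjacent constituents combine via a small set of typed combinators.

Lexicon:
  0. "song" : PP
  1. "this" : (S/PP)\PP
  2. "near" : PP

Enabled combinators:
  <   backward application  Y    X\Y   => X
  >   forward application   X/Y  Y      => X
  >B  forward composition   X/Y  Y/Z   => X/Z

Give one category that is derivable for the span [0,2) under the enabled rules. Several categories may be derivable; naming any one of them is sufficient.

[0,3] S   >
  [0,2] S/PP   <
    [0,1] "song" : PP
    [1,2] "this" : (S/PP)\PP
  [2,3] "near" : PP

S/PP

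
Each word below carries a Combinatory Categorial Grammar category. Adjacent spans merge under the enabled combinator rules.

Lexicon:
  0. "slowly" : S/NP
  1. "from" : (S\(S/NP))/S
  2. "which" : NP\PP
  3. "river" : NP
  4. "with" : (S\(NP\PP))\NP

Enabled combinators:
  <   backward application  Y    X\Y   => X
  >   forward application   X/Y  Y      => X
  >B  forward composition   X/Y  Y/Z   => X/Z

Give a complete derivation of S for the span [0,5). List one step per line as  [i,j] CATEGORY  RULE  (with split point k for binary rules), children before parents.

[0,5] S   <
  [0,1] "slowly" : S/NP
  [1,5] S\(S/NP)   >
    [1,2] "from" : (S\(S/NP))/S
    [2,5] S   <
      [2,3] "which" : NP\PP
      [3,5] S\(NP\PP)   <
        [3,4] "river" : NP
        [4,5] "with" : (S\(NP\PP))\NP

[0,1] S/NP  lex  "slowly"
[1,2] (S\(S/NP))/S  lex  "from"
[2,3] NP\PP  lex  "which"
[3,4] NP  lex  "river"
[4,5] (S\(NP\PP))\NP  lex  "with"
[3,5] S\(NP\PP)  <  k=4
[2,5] S  <  k=3
[1,5] S\(S/NP)  >  k=2
[0,5] S  <  k=1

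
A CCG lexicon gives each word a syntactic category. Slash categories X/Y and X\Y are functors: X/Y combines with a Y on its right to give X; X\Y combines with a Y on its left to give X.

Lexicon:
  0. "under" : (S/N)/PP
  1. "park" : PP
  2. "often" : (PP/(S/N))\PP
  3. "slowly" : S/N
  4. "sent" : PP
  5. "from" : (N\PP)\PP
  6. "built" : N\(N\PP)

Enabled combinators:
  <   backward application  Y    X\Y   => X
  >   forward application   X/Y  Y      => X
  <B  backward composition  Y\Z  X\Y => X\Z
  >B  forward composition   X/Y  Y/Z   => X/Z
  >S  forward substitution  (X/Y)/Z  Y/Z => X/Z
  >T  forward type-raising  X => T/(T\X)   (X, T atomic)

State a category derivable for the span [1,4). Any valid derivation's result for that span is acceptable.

PP

[0,7] S   >
  [0,4] S/N   >
    [0,1] "under" : (S/N)/PP
    [1,4] PP   >
      [1,3] PP/(S/N)   <
        [1,2] "park" : PP
        [2,3] "often" : (PP/(S/N))\PP
      [3,4] "slowly" : S/N
  [4,7] N   <
    [4,6] N\PP   <
      [4,5] "sent" : PP
      [5,6] "from" : (N\PP)\PP
    [6,7] "built" : N\(N\PP)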